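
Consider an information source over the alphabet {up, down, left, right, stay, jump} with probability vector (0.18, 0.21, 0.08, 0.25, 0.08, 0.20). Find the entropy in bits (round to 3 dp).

2.466 bits

H = −Σ pᵢ log₂ pᵢ.
−0.18·log₂(0.18) = 0.4453
−0.21·log₂(0.21) = 0.4728
−0.08·log₂(0.08) = 0.2915
−0.25·log₂(0.25) = 0.5000
−0.08·log₂(0.08) = 0.2915
−0.20·log₂(0.20) = 0.4644
Sum ≈ 2.4655 → 2.466 bits.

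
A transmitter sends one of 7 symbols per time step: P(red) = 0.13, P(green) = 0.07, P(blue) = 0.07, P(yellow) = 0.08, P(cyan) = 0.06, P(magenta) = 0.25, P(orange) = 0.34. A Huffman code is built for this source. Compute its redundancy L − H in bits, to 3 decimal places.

Entropy H = −Σ p log₂ p ≈ 2.4840 bits.
Huffman merges: 3/50+7/100→13/100; 7/100+2/25→3/20; 13/100+13/100→13/50; 3/20+1/4→2/5; 13/50+17/50→3/5; 2/5+3/5→1. L = 127/50 ≈ 2.5400.
L − H = 2.5400 − 2.4840 = 0.056 bits.

0.056 bits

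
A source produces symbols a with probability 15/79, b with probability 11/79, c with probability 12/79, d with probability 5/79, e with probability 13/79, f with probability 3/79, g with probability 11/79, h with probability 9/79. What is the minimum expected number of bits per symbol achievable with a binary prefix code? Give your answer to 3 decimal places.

Repeatedly combine the two least-probable nodes; the expected code length is the sum of the merged weights.
merge 3/79 + 5/79 → 8/79
merge 8/79 + 9/79 → 17/79
merge 11/79 + 11/79 → 22/79
merge 12/79 + 13/79 → 25/79
merge 15/79 + 17/79 → 32/79
merge 22/79 + 25/79 → 47/79
merge 32/79 + 47/79 → 1
L = 8/79 + 17/79 + 22/79 + 25/79 + 32/79 + 47/79 + 1 = 230/79 ≈ 2.911 bits/symbol.

2.911 bits/symbol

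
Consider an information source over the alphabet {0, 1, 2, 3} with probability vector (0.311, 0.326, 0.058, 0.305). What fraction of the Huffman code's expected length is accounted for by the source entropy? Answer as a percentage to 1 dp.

90.6%

Entropy H = −Σ p log₂ p ≈ 1.8120 bits.
Huffman merges: 29/500+61/200→363/1000; 311/1000+163/500→637/1000; 363/1000+637/1000→1. L = 2 ≈ 2.0000.
Efficiency = H/L = 1.8120/2.0000 = 90.6%.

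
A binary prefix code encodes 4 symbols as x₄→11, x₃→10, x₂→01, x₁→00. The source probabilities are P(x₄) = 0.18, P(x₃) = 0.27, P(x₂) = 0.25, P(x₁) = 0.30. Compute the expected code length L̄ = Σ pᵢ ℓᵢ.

2 bits/symbol

L̄ = Σ pᵢ·ℓᵢ = 0.18·2 + 0.27·2 + 0.25·2 + 0.30·2 = 2 bits/symbol.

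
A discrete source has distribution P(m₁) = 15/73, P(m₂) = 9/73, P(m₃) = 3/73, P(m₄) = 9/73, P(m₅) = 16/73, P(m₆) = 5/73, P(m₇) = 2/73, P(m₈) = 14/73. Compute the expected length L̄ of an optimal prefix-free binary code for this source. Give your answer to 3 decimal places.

Repeatedly combine the two least-probable nodes; the expected code length is the sum of the merged weights.
merge 2/73 + 3/73 → 5/73
merge 5/73 + 5/73 → 10/73
merge 9/73 + 9/73 → 18/73
merge 10/73 + 14/73 → 24/73
merge 15/73 + 16/73 → 31/73
merge 18/73 + 24/73 → 42/73
merge 31/73 + 42/73 → 1
L = 5/73 + 10/73 + 18/73 + 24/73 + 31/73 + 42/73 + 1 = 203/73 ≈ 2.781 bits/symbol.

2.781 bits/symbol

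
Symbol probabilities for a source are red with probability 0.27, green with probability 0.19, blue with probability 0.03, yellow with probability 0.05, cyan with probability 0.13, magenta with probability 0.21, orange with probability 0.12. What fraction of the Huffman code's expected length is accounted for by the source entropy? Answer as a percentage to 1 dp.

98.3%

Entropy H = −Σ p log₂ p ≈ 2.5556 bits.
Huffman merges: 3/100+1/20→2/25; 2/25+3/25→1/5; 13/100+19/100→8/25; 1/5+21/100→41/100; 27/100+8/25→59/100; 41/100+59/100→1. L = 13/5 ≈ 2.6000.
Efficiency = H/L = 2.5556/2.6000 = 98.3%.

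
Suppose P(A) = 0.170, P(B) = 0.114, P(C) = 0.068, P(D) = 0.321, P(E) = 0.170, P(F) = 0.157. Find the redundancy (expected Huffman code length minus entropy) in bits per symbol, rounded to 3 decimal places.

0.073 bits

Entropy H = −Σ p log₂ p ≈ 2.4357 bits.
Huffman merges: 17/250+57/500→91/500; 157/1000+17/100→327/1000; 17/100+91/500→44/125; 321/1000+327/1000→81/125; 44/125+81/125→1. L = 2509/1000 ≈ 2.5090.
L − H = 2.5090 − 2.4357 = 0.073 bits.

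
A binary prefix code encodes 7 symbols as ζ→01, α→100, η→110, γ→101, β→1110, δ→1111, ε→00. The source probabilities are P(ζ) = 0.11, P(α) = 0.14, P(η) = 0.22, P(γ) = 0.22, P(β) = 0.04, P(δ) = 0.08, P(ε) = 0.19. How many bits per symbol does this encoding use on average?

2.82 bits/symbol

L̄ = Σ pᵢ·ℓᵢ = 0.11·2 + 0.14·3 + 0.22·3 + 0.22·3 + 0.04·4 + 0.08·4 + 0.19·2 = 2.82 bits/symbol.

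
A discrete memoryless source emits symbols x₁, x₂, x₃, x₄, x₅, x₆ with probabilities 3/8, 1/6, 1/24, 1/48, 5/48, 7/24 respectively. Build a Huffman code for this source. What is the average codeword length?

Repeatedly combine the two least-probable nodes; the expected code length is the sum of the merged weights.
merge 1/48 + 1/24 → 1/16
merge 1/16 + 5/48 → 1/6
merge 1/6 + 1/6 → 1/3
merge 7/24 + 1/3 → 5/8
merge 3/8 + 5/8 → 1
L = 1/16 + 1/6 + 1/3 + 5/8 + 1 = 35/16 = 2.1875 bits/symbol.

2.1875 bits/symbol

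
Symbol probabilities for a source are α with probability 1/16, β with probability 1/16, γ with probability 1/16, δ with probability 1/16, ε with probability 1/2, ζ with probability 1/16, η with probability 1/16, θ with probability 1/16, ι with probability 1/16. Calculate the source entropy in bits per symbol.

2.5 bits

Each probability is a power of 1/2, so log₂(1/p) is an integer.
H = Σ p·log₂(1/p) = 1/16·4 + 1/16·4 + 1/16·4 + 1/16·4 + 1/2·1 + 1/16·4 + 1/16·4 + 1/16·4 + 1/16·4 = 2.5 bits.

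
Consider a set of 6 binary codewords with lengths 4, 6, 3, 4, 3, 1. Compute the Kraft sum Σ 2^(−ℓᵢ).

With common denominator 2^6 = 64: Σ 2^(−ℓᵢ) = 4/64 + 1/64 + 8/64 + 4/64 + 8/64 + 32/64 = 57/64 = 0.890625.

0.890625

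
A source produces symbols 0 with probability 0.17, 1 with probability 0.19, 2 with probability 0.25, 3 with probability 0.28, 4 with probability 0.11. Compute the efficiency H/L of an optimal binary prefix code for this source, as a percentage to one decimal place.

98.9%

Entropy H = −Σ p log₂ p ≈ 2.2543 bits.
Huffman merges: 11/100+17/100→7/25; 19/100+1/4→11/25; 7/25+7/25→14/25; 11/25+14/25→1. L = 57/25 ≈ 2.2800.
Efficiency = H/L = 2.2543/2.2800 = 98.9%.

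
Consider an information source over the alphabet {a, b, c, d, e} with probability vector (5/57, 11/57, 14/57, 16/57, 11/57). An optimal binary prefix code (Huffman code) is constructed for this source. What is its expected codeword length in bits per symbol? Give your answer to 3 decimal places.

Repeatedly combine the two least-probable nodes; the expected code length is the sum of the merged weights.
merge 5/57 + 11/57 → 16/57
merge 11/57 + 14/57 → 25/57
merge 16/57 + 16/57 → 32/57
merge 25/57 + 32/57 → 1
L = 16/57 + 25/57 + 32/57 + 1 = 130/57 ≈ 2.281 bits/symbol.

2.281 bits/symbol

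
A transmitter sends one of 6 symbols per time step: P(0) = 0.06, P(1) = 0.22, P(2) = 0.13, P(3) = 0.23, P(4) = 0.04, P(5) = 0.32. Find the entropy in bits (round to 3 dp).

H = −Σ pᵢ log₂ pᵢ.
−0.06·log₂(0.06) = 0.2435
−0.22·log₂(0.22) = 0.4806
−0.13·log₂(0.13) = 0.3826
−0.23·log₂(0.23) = 0.4877
−0.04·log₂(0.04) = 0.1858
−0.32·log₂(0.32) = 0.5260
Sum ≈ 2.3062 → 2.306 bits.

2.306 bits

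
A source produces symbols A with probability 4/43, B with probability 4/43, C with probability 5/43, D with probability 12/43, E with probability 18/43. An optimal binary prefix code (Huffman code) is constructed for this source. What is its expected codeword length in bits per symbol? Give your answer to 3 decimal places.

Repeatedly combine the two least-probable nodes; the expected code length is the sum of the merged weights.
merge 4/43 + 4/43 → 8/43
merge 5/43 + 8/43 → 13/43
merge 12/43 + 13/43 → 25/43
merge 18/43 + 25/43 → 1
L = 8/43 + 13/43 + 25/43 + 1 = 89/43 ≈ 2.070 bits/symbol.

2.070 bits/symbol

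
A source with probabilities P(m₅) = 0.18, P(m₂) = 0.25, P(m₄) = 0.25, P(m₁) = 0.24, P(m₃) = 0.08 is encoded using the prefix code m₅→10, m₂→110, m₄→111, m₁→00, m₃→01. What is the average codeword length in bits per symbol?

L̄ = Σ pᵢ·ℓᵢ = 0.18·2 + 0.25·3 + 0.25·3 + 0.24·2 + 0.08·2 = 2.5 bits/symbol.

2.5 bits/symbol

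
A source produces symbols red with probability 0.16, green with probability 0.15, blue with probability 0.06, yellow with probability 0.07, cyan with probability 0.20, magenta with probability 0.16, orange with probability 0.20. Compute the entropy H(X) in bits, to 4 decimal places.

H = −Σ pᵢ log₂ pᵢ.
−0.16·log₂(0.16) = 0.4230
−0.15·log₂(0.15) = 0.4105
−0.06·log₂(0.06) = 0.2435
−0.07·log₂(0.07) = 0.2686
−0.20·log₂(0.20) = 0.4644
−0.16·log₂(0.16) = 0.4230
−0.20·log₂(0.20) = 0.4644
Sum ≈ 2.6974 → 2.6974 bits.

2.6974 bits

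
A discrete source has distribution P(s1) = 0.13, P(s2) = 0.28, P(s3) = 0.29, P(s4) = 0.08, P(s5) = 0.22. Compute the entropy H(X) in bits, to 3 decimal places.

2.187 bits

H = −Σ pᵢ log₂ pᵢ.
−0.13·log₂(0.13) = 0.3826
−0.28·log₂(0.28) = 0.5142
−0.29·log₂(0.29) = 0.5179
−0.08·log₂(0.08) = 0.2915
−0.22·log₂(0.22) = 0.4806
Sum ≈ 2.1869 → 2.187 bits.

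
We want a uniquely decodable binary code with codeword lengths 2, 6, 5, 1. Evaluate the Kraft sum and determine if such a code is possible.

0.796875; yes

With common denominator 2^6 = 64: Σ 2^(−ℓᵢ) = 16/64 + 1/64 + 2/64 + 32/64 = 51/64 = 0.796875.
Kraft's inequality requires Σ ≤ 1; here Σ = 0.796875 ≤ 1, so such a prefix code exists.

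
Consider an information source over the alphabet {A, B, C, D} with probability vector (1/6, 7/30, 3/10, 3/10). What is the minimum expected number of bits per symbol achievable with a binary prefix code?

Repeatedly combine the two least-probable nodes; the expected code length is the sum of the merged weights.
merge 1/6 + 7/30 → 2/5
merge 3/10 + 3/10 → 3/5
merge 2/5 + 3/5 → 1
L = 2/5 + 3/5 + 1 = 2 bits/symbol.

2 bits/symbol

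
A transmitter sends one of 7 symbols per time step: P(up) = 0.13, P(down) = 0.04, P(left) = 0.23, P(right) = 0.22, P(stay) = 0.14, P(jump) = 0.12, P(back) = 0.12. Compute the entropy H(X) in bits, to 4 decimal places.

H = −Σ pᵢ log₂ pᵢ.
−0.13·log₂(0.13) = 0.3826
−0.04·log₂(0.04) = 0.1858
−0.23·log₂(0.23) = 0.4877
−0.22·log₂(0.22) = 0.4806
−0.14·log₂(0.14) = 0.3971
−0.12·log₂(0.12) = 0.3671
−0.12·log₂(0.12) = 0.3671
Sum ≈ 2.6679 → 2.6679 bits.

2.6679 bits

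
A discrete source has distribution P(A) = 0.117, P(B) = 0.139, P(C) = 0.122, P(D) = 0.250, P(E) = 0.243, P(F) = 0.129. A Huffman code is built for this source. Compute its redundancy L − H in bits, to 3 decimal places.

0.002 bits

Entropy H = −Σ p log₂ p ≈ 2.5052 bits.
Huffman merges: 117/1000+61/500→239/1000; 129/1000+139/1000→67/250; 239/1000+243/1000→241/500; 1/4+67/250→259/500; 241/500+259/500→1. L = 2507/1000 ≈ 2.5070.
L − H = 2.5070 − 2.5052 = 0.002 bits.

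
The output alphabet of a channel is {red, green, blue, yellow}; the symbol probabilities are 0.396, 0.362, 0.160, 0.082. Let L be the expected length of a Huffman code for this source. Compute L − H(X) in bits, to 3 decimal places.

Entropy H = −Σ p log₂ p ≈ 1.7788 bits.
Huffman merges: 41/500+4/25→121/500; 121/500+181/500→151/250; 99/250+151/250→1. L = 923/500 ≈ 1.8460.
L − H = 1.8460 − 1.7788 = 0.067 bits.

0.067 bits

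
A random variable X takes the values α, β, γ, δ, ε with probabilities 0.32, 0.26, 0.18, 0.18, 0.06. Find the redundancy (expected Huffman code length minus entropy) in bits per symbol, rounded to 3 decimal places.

Entropy H = −Σ p log₂ p ≈ 2.1655 bits.
Huffman merges: 3/50+9/50→6/25; 9/50+6/25→21/50; 13/50+8/25→29/50; 21/50+29/50→1. L = 56/25 ≈ 2.2400.
L − H = 2.2400 − 2.1655 = 0.075 bits.

0.075 bits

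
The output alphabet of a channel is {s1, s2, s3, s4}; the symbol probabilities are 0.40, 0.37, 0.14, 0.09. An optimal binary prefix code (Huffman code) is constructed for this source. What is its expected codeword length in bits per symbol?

1.83 bits/symbol

Repeatedly combine the two least-probable nodes; the expected code length is the sum of the merged weights.
merge 9/100 + 7/50 → 23/100
merge 23/100 + 37/100 → 3/5
merge 2/5 + 3/5 → 1
L = 23/100 + 3/5 + 1 = 183/100 = 1.83 bits/symbol.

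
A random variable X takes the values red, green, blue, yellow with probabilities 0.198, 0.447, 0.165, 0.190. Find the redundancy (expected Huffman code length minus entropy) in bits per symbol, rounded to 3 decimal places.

0.042 bits

Entropy H = −Σ p log₂ p ≈ 1.8660 bits.
Huffman merges: 33/200+19/100→71/200; 99/500+71/200→553/1000; 447/1000+553/1000→1. L = 477/250 ≈ 1.9080.
L − H = 1.9080 − 1.8660 = 0.042 bits.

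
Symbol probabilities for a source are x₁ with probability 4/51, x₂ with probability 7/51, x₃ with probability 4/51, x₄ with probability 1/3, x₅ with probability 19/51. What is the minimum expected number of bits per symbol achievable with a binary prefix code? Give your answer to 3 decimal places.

2.078 bits/symbol

Repeatedly combine the two least-probable nodes; the expected code length is the sum of the merged weights.
merge 4/51 + 4/51 → 8/51
merge 7/51 + 8/51 → 5/17
merge 5/17 + 1/3 → 32/51
merge 19/51 + 32/51 → 1
L = 8/51 + 5/17 + 32/51 + 1 = 106/51 ≈ 2.078 bits/symbol.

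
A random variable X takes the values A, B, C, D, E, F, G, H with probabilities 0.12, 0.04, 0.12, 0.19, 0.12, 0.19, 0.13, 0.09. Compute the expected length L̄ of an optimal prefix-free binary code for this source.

2.94 bits/symbol

Repeatedly combine the two least-probable nodes; the expected code length is the sum of the merged weights.
merge 1/25 + 9/100 → 13/100
merge 3/25 + 3/25 → 6/25
merge 3/25 + 13/100 → 1/4
merge 13/100 + 19/100 → 8/25
merge 19/100 + 6/25 → 43/100
merge 1/4 + 8/25 → 57/100
merge 43/100 + 57/100 → 1
L = 13/100 + 6/25 + 1/4 + 8/25 + 43/100 + 57/100 + 1 = 147/50 = 2.94 bits/symbol.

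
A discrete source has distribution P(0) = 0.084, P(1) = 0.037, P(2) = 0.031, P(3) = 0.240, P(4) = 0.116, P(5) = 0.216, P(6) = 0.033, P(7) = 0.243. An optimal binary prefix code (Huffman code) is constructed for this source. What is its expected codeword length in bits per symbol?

2.651 bits/symbol

Repeatedly combine the two least-probable nodes; the expected code length is the sum of the merged weights.
merge 31/1000 + 33/1000 → 8/125
merge 37/1000 + 8/125 → 101/1000
merge 21/250 + 101/1000 → 37/200
merge 29/250 + 37/200 → 301/1000
merge 27/125 + 6/25 → 57/125
merge 243/1000 + 301/1000 → 68/125
merge 57/125 + 68/125 → 1
L = 8/125 + 101/1000 + 37/200 + 301/1000 + 57/125 + 68/125 + 1 = 2651/1000 = 2.651 bits/symbol.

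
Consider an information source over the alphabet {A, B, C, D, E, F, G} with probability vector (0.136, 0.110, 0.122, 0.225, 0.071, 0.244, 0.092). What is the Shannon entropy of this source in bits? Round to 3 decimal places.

2.680 bits

H = −Σ pᵢ log₂ pᵢ.
−0.136·log₂(0.136) = 0.3915
−0.110·log₂(0.110) = 0.3503
−0.122·log₂(0.122) = 0.3703
−0.225·log₂(0.225) = 0.4842
−0.071·log₂(0.071) = 0.2709
−0.244·log₂(0.244) = 0.4966
−0.092·log₂(0.092) = 0.3167
Sum ≈ 2.6804 → 2.680 bits.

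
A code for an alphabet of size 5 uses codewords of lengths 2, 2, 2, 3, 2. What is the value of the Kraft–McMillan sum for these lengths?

With common denominator 2^3 = 8: Σ 2^(−ℓᵢ) = 2/8 + 2/8 + 2/8 + 1/8 + 2/8 = 9/8 = 1.125.

1.125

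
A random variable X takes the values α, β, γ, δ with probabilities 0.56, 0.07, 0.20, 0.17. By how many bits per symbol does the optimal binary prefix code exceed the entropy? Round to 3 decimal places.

Entropy H = −Σ p log₂ p ≈ 1.6360 bits.
Huffman merges: 7/100+17/100→6/25; 1/5+6/25→11/25; 11/25+14/25→1. L = 42/25 ≈ 1.6800.
L − H = 1.6800 − 1.6360 = 0.044 bits.

0.044 bits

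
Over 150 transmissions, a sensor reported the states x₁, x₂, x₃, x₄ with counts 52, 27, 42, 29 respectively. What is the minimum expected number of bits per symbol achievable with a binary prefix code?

2 bits/symbol

Probabilities are the counts divided by 150.
Repeatedly combine the two least-probable nodes; the expected code length is the sum of the merged weights.
merge 9/50 + 29/150 → 28/75
merge 7/25 + 26/75 → 47/75
merge 28/75 + 47/75 → 1
L = 28/75 + 47/75 + 1 = 2 bits/symbol.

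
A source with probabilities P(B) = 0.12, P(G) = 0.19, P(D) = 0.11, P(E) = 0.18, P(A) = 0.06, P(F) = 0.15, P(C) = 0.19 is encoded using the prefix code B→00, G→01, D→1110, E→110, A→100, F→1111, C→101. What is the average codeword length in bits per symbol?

2.95 bits/symbol

L̄ = Σ pᵢ·ℓᵢ = 0.12·2 + 0.19·2 + 0.11·4 + 0.18·3 + 0.06·3 + 0.15·4 + 0.19·3 = 2.95 bits/symbol.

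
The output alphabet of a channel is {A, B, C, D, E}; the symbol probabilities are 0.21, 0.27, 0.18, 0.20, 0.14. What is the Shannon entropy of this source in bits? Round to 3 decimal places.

2.290 bits

H = −Σ pᵢ log₂ pᵢ.
−0.21·log₂(0.21) = 0.4728
−0.27·log₂(0.27) = 0.5100
−0.18·log₂(0.18) = 0.4453
−0.20·log₂(0.20) = 0.4644
−0.14·log₂(0.14) = 0.3971
Sum ≈ 2.2896 → 2.290 bits.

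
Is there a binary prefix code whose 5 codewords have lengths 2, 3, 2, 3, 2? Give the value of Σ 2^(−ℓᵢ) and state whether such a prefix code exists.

1; yes

With common denominator 2^3 = 8: Σ 2^(−ℓᵢ) = 2/8 + 1/8 + 2/8 + 1/8 + 2/8 = 8/8 = 1.
Kraft's inequality requires Σ ≤ 1; here Σ = 1 ≤ 1, so such a prefix code exists.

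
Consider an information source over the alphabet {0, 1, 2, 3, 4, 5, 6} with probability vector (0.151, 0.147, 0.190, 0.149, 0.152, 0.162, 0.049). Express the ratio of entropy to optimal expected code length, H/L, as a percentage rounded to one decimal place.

97.3%

Entropy H = −Σ p log₂ p ≈ 2.7346 bits.
Huffman merges: 49/1000+147/1000→49/250; 149/1000+151/1000→3/10; 19/125+81/500→157/500; 19/100+49/250→193/500; 3/10+157/500→307/500; 193/500+307/500→1. L = 281/100 ≈ 2.8100.
Efficiency = H/L = 2.7346/2.8100 = 97.3%.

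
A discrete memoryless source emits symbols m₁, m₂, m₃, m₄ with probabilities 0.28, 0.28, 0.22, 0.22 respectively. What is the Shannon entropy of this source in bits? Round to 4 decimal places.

H = −Σ pᵢ log₂ pᵢ.
−0.28·log₂(0.28) = 0.5142
−0.28·log₂(0.28) = 0.5142
−0.22·log₂(0.22) = 0.4806
−0.22·log₂(0.22) = 0.4806
Sum ≈ 1.9896 → 1.9896 bits.

1.9896 bits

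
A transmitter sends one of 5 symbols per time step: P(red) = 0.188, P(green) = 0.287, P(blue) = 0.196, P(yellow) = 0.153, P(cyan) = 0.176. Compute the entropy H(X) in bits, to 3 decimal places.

2.286 bits

H = −Σ pᵢ log₂ pᵢ.
−0.188·log₂(0.188) = 0.4533
−0.287·log₂(0.287) = 0.5169
−0.196·log₂(0.196) = 0.4608
−0.153·log₂(0.153) = 0.4144
−0.176·log₂(0.176) = 0.4411
Sum ≈ 2.2865 → 2.286 bits.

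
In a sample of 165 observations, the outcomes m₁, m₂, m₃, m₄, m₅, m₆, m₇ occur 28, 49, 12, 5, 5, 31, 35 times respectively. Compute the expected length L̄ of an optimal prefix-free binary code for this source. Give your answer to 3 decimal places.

Probabilities are the counts divided by 165.
Repeatedly combine the two least-probable nodes; the expected code length is the sum of the merged weights.
merge 1/33 + 1/33 → 2/33
merge 2/33 + 4/55 → 2/15
merge 2/15 + 28/165 → 10/33
merge 31/165 + 7/33 → 2/5
merge 49/165 + 10/33 → 3/5
merge 2/5 + 3/5 → 1
L = 2/33 + 2/15 + 10/33 + 2/5 + 3/5 + 1 = 412/165 ≈ 2.497 bits/symbol.

2.497 bits/symbol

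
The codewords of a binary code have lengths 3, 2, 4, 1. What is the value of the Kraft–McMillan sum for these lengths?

0.9375

With common denominator 2^4 = 16: Σ 2^(−ℓᵢ) = 2/16 + 4/16 + 1/16 + 8/16 = 15/16 = 0.9375.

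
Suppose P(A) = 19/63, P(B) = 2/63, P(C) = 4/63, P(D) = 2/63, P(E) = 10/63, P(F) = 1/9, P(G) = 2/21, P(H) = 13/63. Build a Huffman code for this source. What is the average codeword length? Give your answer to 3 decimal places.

2.683 bits/symbol

Repeatedly combine the two least-probable nodes; the expected code length is the sum of the merged weights.
merge 2/63 + 2/63 → 4/63
merge 4/63 + 4/63 → 8/63
merge 2/21 + 1/9 → 13/63
merge 8/63 + 10/63 → 2/7
merge 13/63 + 13/63 → 26/63
merge 2/7 + 19/63 → 37/63
merge 26/63 + 37/63 → 1
L = 4/63 + 8/63 + 13/63 + 2/7 + 26/63 + 37/63 + 1 = 169/63 ≈ 2.683 bits/symbol.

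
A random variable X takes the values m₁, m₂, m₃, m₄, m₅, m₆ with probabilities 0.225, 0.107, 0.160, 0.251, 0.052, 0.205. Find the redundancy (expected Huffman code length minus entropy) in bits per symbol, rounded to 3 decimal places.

Entropy H = −Σ p log₂ p ≈ 2.4433 bits.
Huffman merges: 13/250+107/1000→159/1000; 159/1000+4/25→319/1000; 41/200+9/40→43/100; 251/1000+319/1000→57/100; 43/100+57/100→1. L = 1239/500 ≈ 2.4780.
L − H = 2.4780 − 2.4433 = 0.035 bits.

0.035 bits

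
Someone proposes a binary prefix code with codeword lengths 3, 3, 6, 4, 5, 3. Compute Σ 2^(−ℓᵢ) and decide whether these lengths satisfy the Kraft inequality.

0.484375; yes

With common denominator 2^6 = 64: Σ 2^(−ℓᵢ) = 8/64 + 8/64 + 1/64 + 4/64 + 2/64 + 8/64 = 31/64 = 0.484375.
Kraft's inequality requires Σ ≤ 1; here Σ = 0.484375 ≤ 1, so such a prefix code exists.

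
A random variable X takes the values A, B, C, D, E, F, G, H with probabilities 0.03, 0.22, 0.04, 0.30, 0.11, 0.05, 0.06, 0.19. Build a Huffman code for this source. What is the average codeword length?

Repeatedly combine the two least-probable nodes; the expected code length is the sum of the merged weights.
merge 3/100 + 1/25 → 7/100
merge 1/20 + 3/50 → 11/100
merge 7/100 + 11/100 → 9/50
merge 11/100 + 9/50 → 29/100
merge 19/100 + 11/50 → 41/100
merge 29/100 + 3/10 → 59/100
merge 41/100 + 59/100 → 1
L = 7/100 + 11/100 + 9/50 + 29/100 + 41/100 + 59/100 + 1 = 53/20 = 2.65 bits/symbol.

2.65 bits/symbol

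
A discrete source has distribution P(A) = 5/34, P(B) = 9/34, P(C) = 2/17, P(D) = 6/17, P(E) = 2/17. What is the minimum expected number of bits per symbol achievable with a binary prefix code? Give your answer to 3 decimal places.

2.235 bits/symbol

Repeatedly combine the two least-probable nodes; the expected code length is the sum of the merged weights.
merge 2/17 + 2/17 → 4/17
merge 5/34 + 4/17 → 13/34
merge 9/34 + 6/17 → 21/34
merge 13/34 + 21/34 → 1
L = 4/17 + 13/34 + 21/34 + 1 = 38/17 ≈ 2.235 bits/symbol.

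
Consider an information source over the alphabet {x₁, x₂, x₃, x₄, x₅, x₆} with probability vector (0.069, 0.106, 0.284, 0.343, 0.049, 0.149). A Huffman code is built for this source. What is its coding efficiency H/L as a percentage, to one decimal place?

97.2%

Entropy H = −Σ p log₂ p ≈ 2.2771 bits.
Huffman merges: 49/1000+69/1000→59/500; 53/500+59/500→28/125; 149/1000+28/125→373/1000; 71/250+343/1000→627/1000; 373/1000+627/1000→1. L = 1171/500 ≈ 2.3420.
Efficiency = H/L = 2.2771/2.3420 = 97.2%.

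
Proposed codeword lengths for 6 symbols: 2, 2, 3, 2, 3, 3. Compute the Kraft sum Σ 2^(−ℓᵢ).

1.125

With common denominator 2^3 = 8: Σ 2^(−ℓᵢ) = 2/8 + 2/8 + 1/8 + 2/8 + 1/8 + 1/8 = 9/8 = 1.125.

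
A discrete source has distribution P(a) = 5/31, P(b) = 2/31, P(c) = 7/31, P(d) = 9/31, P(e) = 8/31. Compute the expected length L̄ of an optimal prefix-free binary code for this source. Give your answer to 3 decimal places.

Repeatedly combine the two least-probable nodes; the expected code length is the sum of the merged weights.
merge 2/31 + 5/31 → 7/31
merge 7/31 + 7/31 → 14/31
merge 8/31 + 9/31 → 17/31
merge 14/31 + 17/31 → 1
L = 7/31 + 14/31 + 17/31 + 1 = 69/31 ≈ 2.226 bits/symbol.

2.226 bits/symbol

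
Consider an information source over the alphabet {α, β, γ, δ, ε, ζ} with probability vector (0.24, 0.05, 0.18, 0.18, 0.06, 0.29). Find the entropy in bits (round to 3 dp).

2.362 bits

H = −Σ pᵢ log₂ pᵢ.
−0.24·log₂(0.24) = 0.4941
−0.05·log₂(0.05) = 0.2161
−0.18·log₂(0.18) = 0.4453
−0.18·log₂(0.18) = 0.4453
−0.06·log₂(0.06) = 0.2435
−0.29·log₂(0.29) = 0.5179
Sum ≈ 2.3623 → 2.362 bits.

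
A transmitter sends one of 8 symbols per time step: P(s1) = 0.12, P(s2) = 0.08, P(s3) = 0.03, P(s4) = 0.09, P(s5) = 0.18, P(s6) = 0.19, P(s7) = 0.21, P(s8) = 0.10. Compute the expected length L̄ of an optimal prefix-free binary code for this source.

Repeatedly combine the two least-probable nodes; the expected code length is the sum of the merged weights.
merge 3/100 + 2/25 → 11/100
merge 9/100 + 1/10 → 19/100
merge 11/100 + 3/25 → 23/100
merge 9/50 + 19/100 → 37/100
merge 19/100 + 21/100 → 2/5
merge 23/100 + 37/100 → 3/5
merge 2/5 + 3/5 → 1
L = 11/100 + 19/100 + 23/100 + 37/100 + 2/5 + 3/5 + 1 = 29/10 = 2.9 bits/symbol.

2.9 bits/symbol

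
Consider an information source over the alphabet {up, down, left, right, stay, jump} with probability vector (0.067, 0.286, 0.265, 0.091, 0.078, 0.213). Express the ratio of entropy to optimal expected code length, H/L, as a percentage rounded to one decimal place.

Entropy H = −Σ p log₂ p ≈ 2.3625 bits.
Huffman merges: 67/1000+39/500→29/200; 91/1000+29/200→59/250; 213/1000+59/250→449/1000; 53/200+143/500→551/1000; 449/1000+551/1000→1. L = 2381/1000 ≈ 2.3810.
Efficiency = H/L = 2.3625/2.3810 = 99.2%.

99.2%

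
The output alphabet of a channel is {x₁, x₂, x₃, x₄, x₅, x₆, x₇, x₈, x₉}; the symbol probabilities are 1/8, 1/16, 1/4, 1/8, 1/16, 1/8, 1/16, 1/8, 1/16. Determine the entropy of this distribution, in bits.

Each probability is a power of 1/2, so log₂(1/p) is an integer.
H = Σ p·log₂(1/p) = 1/8·3 + 1/16·4 + 1/4·2 + 1/8·3 + 1/16·4 + 1/8·3 + 1/16·4 + 1/8·3 + 1/16·4 = 3 bits.

3 bits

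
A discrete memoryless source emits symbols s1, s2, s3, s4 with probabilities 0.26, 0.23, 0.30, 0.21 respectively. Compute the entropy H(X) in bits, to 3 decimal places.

H = −Σ pᵢ log₂ pᵢ.
−0.26·log₂(0.26) = 0.5053
−0.23·log₂(0.23) = 0.4877
−0.30·log₂(0.30) = 0.5211
−0.21·log₂(0.21) = 0.4728
Sum ≈ 1.9869 → 1.987 bits.

1.987 bits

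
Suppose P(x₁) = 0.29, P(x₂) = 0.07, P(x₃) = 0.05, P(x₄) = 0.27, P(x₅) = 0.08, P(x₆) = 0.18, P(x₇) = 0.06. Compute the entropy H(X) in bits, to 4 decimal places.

H = −Σ pᵢ log₂ pᵢ.
−0.29·log₂(0.29) = 0.5179
−0.07·log₂(0.07) = 0.2686
−0.05·log₂(0.05) = 0.2161
−0.27·log₂(0.27) = 0.5100
−0.08·log₂(0.08) = 0.2915
−0.18·log₂(0.18) = 0.4453
−0.06·log₂(0.06) = 0.2435
Sum ≈ 2.4929 → 2.4929 bits.

2.4929 bits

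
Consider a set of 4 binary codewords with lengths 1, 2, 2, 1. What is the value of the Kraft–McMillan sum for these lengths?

With common denominator 2^2 = 4: Σ 2^(−ℓᵢ) = 2/4 + 1/4 + 1/4 + 2/4 = 6/4 = 1.5.

1.5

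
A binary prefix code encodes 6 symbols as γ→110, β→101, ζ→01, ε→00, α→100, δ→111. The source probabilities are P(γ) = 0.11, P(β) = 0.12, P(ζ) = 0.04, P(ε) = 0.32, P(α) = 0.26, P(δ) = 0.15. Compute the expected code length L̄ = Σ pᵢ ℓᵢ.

2.64 bits/symbol

L̄ = Σ pᵢ·ℓᵢ = 0.11·3 + 0.12·3 + 0.04·2 + 0.32·2 + 0.26·3 + 0.15·3 = 2.64 bits/symbol.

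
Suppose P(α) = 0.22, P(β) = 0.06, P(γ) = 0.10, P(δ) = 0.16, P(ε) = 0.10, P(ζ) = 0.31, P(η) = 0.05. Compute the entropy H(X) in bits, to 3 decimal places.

H = −Σ pᵢ log₂ pᵢ.
−0.22·log₂(0.22) = 0.4806
−0.06·log₂(0.06) = 0.2435
−0.10·log₂(0.10) = 0.3322
−0.16·log₂(0.16) = 0.4230
−0.10·log₂(0.10) = 0.3322
−0.31·log₂(0.31) = 0.5238
−0.05·log₂(0.05) = 0.2161
Sum ≈ 2.5514 → 2.551 bits.

2.551 bits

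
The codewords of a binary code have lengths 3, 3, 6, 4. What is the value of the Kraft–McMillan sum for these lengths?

0.328125

With common denominator 2^6 = 64: Σ 2^(−ℓᵢ) = 8/64 + 8/64 + 1/64 + 4/64 = 21/64 = 0.328125.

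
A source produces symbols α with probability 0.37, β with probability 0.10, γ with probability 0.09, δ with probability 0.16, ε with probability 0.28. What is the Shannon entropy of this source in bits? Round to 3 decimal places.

2.113 bits

H = −Σ pᵢ log₂ pᵢ.
−0.37·log₂(0.37) = 0.5307
−0.10·log₂(0.10) = 0.3322
−0.09·log₂(0.09) = 0.3127
−0.16·log₂(0.16) = 0.4230
−0.28·log₂(0.28) = 0.5142
Sum ≈ 2.1128 → 2.113 bits.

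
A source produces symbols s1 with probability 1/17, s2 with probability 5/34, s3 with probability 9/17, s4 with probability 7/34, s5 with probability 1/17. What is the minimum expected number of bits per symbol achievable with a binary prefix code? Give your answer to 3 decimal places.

1.853 bits/symbol

Repeatedly combine the two least-probable nodes; the expected code length is the sum of the merged weights.
merge 1/17 + 1/17 → 2/17
merge 2/17 + 5/34 → 9/34
merge 7/34 + 9/34 → 8/17
merge 8/17 + 9/17 → 1
L = 2/17 + 9/34 + 8/17 + 1 = 63/34 ≈ 1.853 bits/symbol.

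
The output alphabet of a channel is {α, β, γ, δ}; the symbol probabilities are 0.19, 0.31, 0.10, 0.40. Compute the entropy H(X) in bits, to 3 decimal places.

1.840 bits

H = −Σ pᵢ log₂ pᵢ.
−0.19·log₂(0.19) = 0.4552
−0.31·log₂(0.31) = 0.5238
−0.10·log₂(0.10) = 0.3322
−0.40·log₂(0.40) = 0.5288
Sum ≈ 1.8400 → 1.840 bits.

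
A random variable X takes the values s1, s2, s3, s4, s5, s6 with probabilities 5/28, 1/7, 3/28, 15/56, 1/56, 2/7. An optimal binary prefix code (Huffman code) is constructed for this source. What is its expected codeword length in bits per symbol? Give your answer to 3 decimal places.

2.393 bits/symbol

Repeatedly combine the two least-probable nodes; the expected code length is the sum of the merged weights.
merge 1/56 + 3/28 → 1/8
merge 1/8 + 1/7 → 15/56
merge 5/28 + 15/56 → 25/56
merge 15/56 + 2/7 → 31/56
merge 25/56 + 31/56 → 1
L = 1/8 + 15/56 + 25/56 + 31/56 + 1 = 67/28 ≈ 2.393 bits/symbol.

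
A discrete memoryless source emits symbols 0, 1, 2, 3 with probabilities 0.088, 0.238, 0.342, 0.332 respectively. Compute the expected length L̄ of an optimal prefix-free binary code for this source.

Repeatedly combine the two least-probable nodes; the expected code length is the sum of the merged weights.
merge 11/125 + 119/500 → 163/500
merge 163/500 + 83/250 → 329/500
merge 171/500 + 329/500 → 1
L = 163/500 + 329/500 + 1 = 248/125 = 1.984 bits/symbol.

1.984 bits/symbol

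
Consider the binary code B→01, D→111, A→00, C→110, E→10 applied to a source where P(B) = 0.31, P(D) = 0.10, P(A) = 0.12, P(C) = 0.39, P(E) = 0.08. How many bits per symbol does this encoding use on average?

L̄ = Σ pᵢ·ℓᵢ = 0.31·2 + 0.10·3 + 0.12·2 + 0.39·3 + 0.08·2 = 2.49 bits/symbol.

2.49 bits/symbol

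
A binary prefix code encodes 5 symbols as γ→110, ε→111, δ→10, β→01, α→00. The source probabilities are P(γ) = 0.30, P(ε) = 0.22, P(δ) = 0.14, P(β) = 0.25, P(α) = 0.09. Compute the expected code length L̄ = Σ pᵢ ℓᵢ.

2.52 bits/symbol

L̄ = Σ pᵢ·ℓᵢ = 0.30·3 + 0.22·3 + 0.14·2 + 0.25·2 + 0.09·2 = 2.52 bits/symbol.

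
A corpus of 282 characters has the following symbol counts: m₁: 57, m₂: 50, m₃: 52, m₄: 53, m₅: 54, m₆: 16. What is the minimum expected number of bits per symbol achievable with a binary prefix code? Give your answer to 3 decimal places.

Probabilities are the counts divided by 282.
Repeatedly combine the two least-probable nodes; the expected code length is the sum of the merged weights.
merge 8/141 + 25/141 → 11/47
merge 26/141 + 53/282 → 35/94
merge 9/47 + 19/94 → 37/94
merge 11/47 + 35/94 → 57/94
merge 37/94 + 57/94 → 1
L = 11/47 + 35/94 + 37/94 + 57/94 + 1 = 245/94 ≈ 2.606 bits/symbol.

2.606 bits/symbol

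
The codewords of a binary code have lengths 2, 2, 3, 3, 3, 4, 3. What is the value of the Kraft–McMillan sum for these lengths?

With common denominator 2^4 = 16: Σ 2^(−ℓᵢ) = 4/16 + 4/16 + 2/16 + 2/16 + 2/16 + 1/16 + 2/16 = 17/16 = 1.0625.

1.0625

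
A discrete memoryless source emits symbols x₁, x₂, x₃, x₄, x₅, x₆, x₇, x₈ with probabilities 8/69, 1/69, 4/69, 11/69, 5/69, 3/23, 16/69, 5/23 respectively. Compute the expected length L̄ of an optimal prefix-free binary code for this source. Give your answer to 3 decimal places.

Repeatedly combine the two least-probable nodes; the expected code length is the sum of the merged weights.
merge 1/69 + 4/69 → 5/69
merge 5/69 + 5/69 → 10/69
merge 8/69 + 3/23 → 17/69
merge 10/69 + 11/69 → 7/23
merge 5/23 + 16/69 → 31/69
merge 17/69 + 7/23 → 38/69
merge 31/69 + 38/69 → 1
L = 5/69 + 10/69 + 17/69 + 7/23 + 31/69 + 38/69 + 1 = 191/69 ≈ 2.768 bits/symbol.

2.768 bits/symbol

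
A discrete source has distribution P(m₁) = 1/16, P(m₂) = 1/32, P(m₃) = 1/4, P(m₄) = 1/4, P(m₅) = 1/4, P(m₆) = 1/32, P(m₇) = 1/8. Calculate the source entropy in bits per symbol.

2.4375 bits

Each probability is a power of 1/2, so log₂(1/p) is an integer.
H = Σ p·log₂(1/p) = 1/16·4 + 1/32·5 + 1/4·2 + 1/4·2 + 1/4·2 + 1/32·5 + 1/8·3 = 2.4375 bits.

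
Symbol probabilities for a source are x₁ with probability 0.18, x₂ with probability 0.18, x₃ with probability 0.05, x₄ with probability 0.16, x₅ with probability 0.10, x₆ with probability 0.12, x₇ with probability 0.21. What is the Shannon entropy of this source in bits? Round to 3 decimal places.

2.702 bits

H = −Σ pᵢ log₂ pᵢ.
−0.18·log₂(0.18) = 0.4453
−0.18·log₂(0.18) = 0.4453
−0.05·log₂(0.05) = 0.2161
−0.16·log₂(0.16) = 0.4230
−0.10·log₂(0.10) = 0.3322
−0.12·log₂(0.12) = 0.3671
−0.21·log₂(0.21) = 0.4728
Sum ≈ 2.7018 → 2.702 bits.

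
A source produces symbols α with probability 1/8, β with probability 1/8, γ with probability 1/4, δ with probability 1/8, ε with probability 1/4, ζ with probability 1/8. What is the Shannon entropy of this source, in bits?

Each probability is a power of 1/2, so log₂(1/p) is an integer.
H = Σ p·log₂(1/p) = 1/8·3 + 1/8·3 + 1/4·2 + 1/8·3 + 1/4·2 + 1/8·3 = 2.5 bits.

2.5 bits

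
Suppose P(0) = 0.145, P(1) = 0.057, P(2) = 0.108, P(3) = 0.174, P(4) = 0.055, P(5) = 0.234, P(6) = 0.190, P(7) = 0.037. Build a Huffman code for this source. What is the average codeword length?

Repeatedly combine the two least-probable nodes; the expected code length is the sum of the merged weights.
merge 37/1000 + 11/200 → 23/250
merge 57/1000 + 23/250 → 149/1000
merge 27/250 + 29/200 → 253/1000
merge 149/1000 + 87/500 → 323/1000
merge 19/100 + 117/500 → 53/125
merge 253/1000 + 323/1000 → 72/125
merge 53/125 + 72/125 → 1
L = 23/250 + 149/1000 + 253/1000 + 323/1000 + 53/125 + 72/125 + 1 = 2817/1000 = 2.817 bits/symbol.

2.817 bits/symbol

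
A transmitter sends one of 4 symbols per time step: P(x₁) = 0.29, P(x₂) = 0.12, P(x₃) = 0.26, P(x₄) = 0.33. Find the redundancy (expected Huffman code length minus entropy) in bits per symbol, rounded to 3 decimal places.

Entropy H = −Σ p log₂ p ≈ 1.9181 bits.
Huffman merges: 3/25+13/50→19/50; 29/100+33/100→31/50; 19/50+31/50→1. L = 2 ≈ 2.0000.
L − H = 2.0000 − 1.9181 = 0.082 bits.

0.082 bits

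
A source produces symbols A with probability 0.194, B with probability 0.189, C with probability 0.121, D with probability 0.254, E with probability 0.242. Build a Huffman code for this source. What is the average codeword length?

2.31 bits/symbol

Repeatedly combine the two least-probable nodes; the expected code length is the sum of the merged weights.
merge 121/1000 + 189/1000 → 31/100
merge 97/500 + 121/500 → 109/250
merge 127/500 + 31/100 → 141/250
merge 109/250 + 141/250 → 1
L = 31/100 + 109/250 + 141/250 + 1 = 231/100 = 2.31 bits/symbol.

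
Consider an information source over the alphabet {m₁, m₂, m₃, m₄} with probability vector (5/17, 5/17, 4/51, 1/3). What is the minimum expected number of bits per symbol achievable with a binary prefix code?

2 bits/symbol

Repeatedly combine the two least-probable nodes; the expected code length is the sum of the merged weights.
merge 4/51 + 5/17 → 19/51
merge 5/17 + 1/3 → 32/51
merge 19/51 + 32/51 → 1
L = 19/51 + 32/51 + 1 = 2 bits/symbol.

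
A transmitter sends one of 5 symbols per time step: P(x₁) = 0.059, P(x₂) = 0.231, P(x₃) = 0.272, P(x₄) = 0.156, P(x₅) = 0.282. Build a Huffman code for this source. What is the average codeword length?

2.215 bits/symbol

Repeatedly combine the two least-probable nodes; the expected code length is the sum of the merged weights.
merge 59/1000 + 39/250 → 43/200
merge 43/200 + 231/1000 → 223/500
merge 34/125 + 141/500 → 277/500
merge 223/500 + 277/500 → 1
L = 43/200 + 223/500 + 277/500 + 1 = 443/200 = 2.215 bits/symbol.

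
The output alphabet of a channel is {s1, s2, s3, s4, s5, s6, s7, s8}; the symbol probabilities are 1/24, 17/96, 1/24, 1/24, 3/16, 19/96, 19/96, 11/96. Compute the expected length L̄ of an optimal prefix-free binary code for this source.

Repeatedly combine the two least-probable nodes; the expected code length is the sum of the merged weights.
merge 1/24 + 1/24 → 1/12
merge 1/24 + 1/12 → 1/8
merge 11/96 + 1/8 → 23/96
merge 17/96 + 3/16 → 35/96
merge 19/96 + 19/96 → 19/48
merge 23/96 + 35/96 → 29/48
merge 19/48 + 29/48 → 1
L = 1/12 + 1/8 + 23/96 + 35/96 + 19/48 + 29/48 + 1 = 45/16 = 2.8125 bits/symbol.

2.8125 bits/symbol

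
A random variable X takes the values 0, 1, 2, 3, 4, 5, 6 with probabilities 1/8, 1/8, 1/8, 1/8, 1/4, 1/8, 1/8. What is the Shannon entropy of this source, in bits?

2.75 bits

Each probability is a power of 1/2, so log₂(1/p) is an integer.
H = Σ p·log₂(1/p) = 1/8·3 + 1/8·3 + 1/8·3 + 1/8·3 + 1/4·2 + 1/8·3 + 1/8·3 = 2.75 bits.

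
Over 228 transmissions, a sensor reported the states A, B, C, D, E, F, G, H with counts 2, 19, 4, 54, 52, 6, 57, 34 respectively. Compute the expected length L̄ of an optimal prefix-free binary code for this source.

2.5 bits/symbol

Probabilities are the counts divided by 228.
Repeatedly combine the two least-probable nodes; the expected code length is the sum of the merged weights.
merge 1/114 + 1/57 → 1/38
merge 1/38 + 1/38 → 1/19
merge 1/19 + 1/12 → 31/228
merge 31/228 + 17/114 → 65/228
merge 13/57 + 9/38 → 53/114
merge 1/4 + 65/228 → 61/114
merge 53/114 + 61/114 → 1
L = 1/38 + 1/19 + 31/228 + 65/228 + 53/114 + 61/114 + 1 = 5/2 = 2.5 bits/symbol.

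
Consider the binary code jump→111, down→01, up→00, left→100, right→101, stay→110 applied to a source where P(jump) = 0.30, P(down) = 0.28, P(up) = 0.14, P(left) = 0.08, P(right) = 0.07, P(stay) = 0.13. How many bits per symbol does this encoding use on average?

L̄ = Σ pᵢ·ℓᵢ = 0.30·3 + 0.28·2 + 0.14·2 + 0.08·3 + 0.07·3 + 0.13·3 = 2.58 bits/symbol.

2.58 bits/symbol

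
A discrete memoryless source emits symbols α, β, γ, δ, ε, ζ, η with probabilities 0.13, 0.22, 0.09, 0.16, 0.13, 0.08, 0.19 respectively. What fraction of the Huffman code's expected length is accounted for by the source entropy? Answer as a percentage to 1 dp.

98.9%

Entropy H = −Σ p log₂ p ≈ 2.7283 bits.
Huffman merges: 2/25+9/100→17/100; 13/100+13/100→13/50; 4/25+17/100→33/100; 19/100+11/50→41/100; 13/50+33/100→59/100; 41/100+59/100→1. L = 69/25 ≈ 2.7600.
Efficiency = H/L = 2.7283/2.7600 = 98.9%.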